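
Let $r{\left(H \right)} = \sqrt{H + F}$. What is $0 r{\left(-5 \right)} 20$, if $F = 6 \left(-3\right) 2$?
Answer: $0$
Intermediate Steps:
$F = -36$ ($F = \left(-18\right) 2 = -36$)
$r{\left(H \right)} = \sqrt{-36 + H}$ ($r{\left(H \right)} = \sqrt{H - 36} = \sqrt{-36 + H}$)
$0 r{\left(-5 \right)} 20 = 0 \sqrt{-36 - 5} \cdot 20 = 0 \sqrt{-41} \cdot 20 = 0 i \sqrt{41} \cdot 20 = 0 \cdot 20 = 0$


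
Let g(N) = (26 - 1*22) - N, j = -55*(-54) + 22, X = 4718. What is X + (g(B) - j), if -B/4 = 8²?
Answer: 1986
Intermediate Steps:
B = -256 (B = -4*8² = -4*64 = -256)
j = 2992 (j = 2970 + 22 = 2992)
g(N) = 4 - N (g(N) = (26 - 22) - N = 4 - N)
X + (g(B) - j) = 4718 + ((4 - 1*(-256)) - 1*2992) = 4718 + ((4 + 256) - 2992) = 4718 + (260 - 2992) = 4718 - 2732 = 1986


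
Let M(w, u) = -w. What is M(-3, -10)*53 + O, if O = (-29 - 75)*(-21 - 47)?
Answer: 7231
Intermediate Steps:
O = 7072 (O = -104*(-68) = 7072)
M(-3, -10)*53 + O = -1*(-3)*53 + 7072 = 3*53 + 7072 = 159 + 7072 = 7231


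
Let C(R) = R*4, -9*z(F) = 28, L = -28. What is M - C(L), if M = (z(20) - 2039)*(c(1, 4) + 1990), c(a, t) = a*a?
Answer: -36591581/9 ≈ -4.0657e+6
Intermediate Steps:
z(F) = -28/9 (z(F) = -⅑*28 = -28/9)
C(R) = 4*R
c(a, t) = a²
M = -36592589/9 (M = (-28/9 - 2039)*(1² + 1990) = -18379*(1 + 1990)/9 = -18379/9*1991 = -36592589/9 ≈ -4.0658e+6)
M - C(L) = -36592589/9 - 4*(-28) = -36592589/9 - 1*(-112) = -36592589/9 + 112 = -36591581/9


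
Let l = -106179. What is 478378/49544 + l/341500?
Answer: 4940798582/528727375 ≈ 9.3447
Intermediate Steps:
478378/49544 + l/341500 = 478378/49544 - 106179/341500 = 478378*(1/49544) - 106179*1/341500 = 239189/24772 - 106179/341500 = 4940798582/528727375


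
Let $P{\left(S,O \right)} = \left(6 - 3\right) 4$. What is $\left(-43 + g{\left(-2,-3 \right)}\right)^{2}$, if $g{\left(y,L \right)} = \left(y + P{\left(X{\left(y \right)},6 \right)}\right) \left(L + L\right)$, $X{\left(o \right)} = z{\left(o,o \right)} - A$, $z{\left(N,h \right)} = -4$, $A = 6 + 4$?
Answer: $10609$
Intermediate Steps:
$A = 10$
$X{\left(o \right)} = -14$ ($X{\left(o \right)} = -4 - 10 = -14$)
$P{\left(S,O \right)} = 12$ ($P{\left(S,O \right)} = 3 \cdot 4 = 12$)
$g{\left(y,L \right)} = 2 L \left(12 + y\right)$ ($g{\left(y,L \right)} = \left(y + 12\right) \left(L + L\right) = \left(12 + y\right) 2 L = 2 L \left(12 + y\right)$)
$\left(-43 + g{\left(-2,-3 \right)}\right)^{2} = \left(-43 + 2 \left(-3\right) \left(12 - 2\right)\right)^{2} = \left(-43 + 2 \left(-3\right) 10\right)^{2} = \left(-43 - 60\right)^{2} = \left(-103\right)^{2} = 10609$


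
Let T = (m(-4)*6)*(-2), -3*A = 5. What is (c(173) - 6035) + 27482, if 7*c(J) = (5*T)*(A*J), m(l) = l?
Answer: 80929/7 ≈ 11561.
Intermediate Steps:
A = -5/3 (A = -⅓*5 = -5/3 ≈ -1.6667)
T = 48 (T = -4*6*(-2) = -24*(-2) = 48)
c(J) = -400*J/7 (c(J) = ((5*48)*(-5*J/3))/7 = (240*(-5*J/3))/7 = (-400*J)/7 = -400*J/7)
(c(173) - 6035) + 27482 = (-400/7*173 - 6035) + 27482 = (-69200/7 - 6035) + 27482 = -111445/7 + 27482 = 80929/7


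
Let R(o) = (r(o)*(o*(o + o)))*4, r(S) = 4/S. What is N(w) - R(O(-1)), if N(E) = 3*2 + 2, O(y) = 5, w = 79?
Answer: -152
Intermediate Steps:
N(E) = 8 (N(E) = 6 + 2 = 8)
R(o) = 32*o (R(o) = ((4/o)*(o*(o + o)))*4 = ((4/o)*(o*(2*o)))*4 = ((4/o)*(2*o²))*4 = (8*o)*4 = 32*o)
N(w) - R(O(-1)) = 8 - 32*5 = 8 - 1*160 = 8 - 160 = -152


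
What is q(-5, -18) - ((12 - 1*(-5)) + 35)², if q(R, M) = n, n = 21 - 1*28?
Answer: -2711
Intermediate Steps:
n = -7 (n = 21 - 28 = -7)
q(R, M) = -7
q(-5, -18) - ((12 - 1*(-5)) + 35)² = -7 - ((12 - 1*(-5)) + 35)² = -7 - ((12 + 5) + 35)² = -7 - (17 + 35)² = -7 - 1*52² = -7 - 1*2704 = -7 - 2704 = -2711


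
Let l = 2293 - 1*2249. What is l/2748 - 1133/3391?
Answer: -741070/2329617 ≈ -0.31811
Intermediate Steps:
l = 44 (l = 2293 - 2249 = 44)
l/2748 - 1133/3391 = 44/2748 - 1133/3391 = 44*(1/2748) - 1133*1/3391 = 11/687 - 1133/3391 = -741070/2329617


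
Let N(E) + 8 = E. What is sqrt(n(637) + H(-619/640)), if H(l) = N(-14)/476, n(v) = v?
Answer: sqrt(36079610)/238 ≈ 25.238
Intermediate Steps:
N(E) = -8 + E
H(l) = -11/238 (H(l) = (-8 - 14)/476 = -22*1/476 = -11/238)
sqrt(n(637) + H(-619/640)) = sqrt(637 - 11/238) = sqrt(151595/238) = sqrt(36079610)/238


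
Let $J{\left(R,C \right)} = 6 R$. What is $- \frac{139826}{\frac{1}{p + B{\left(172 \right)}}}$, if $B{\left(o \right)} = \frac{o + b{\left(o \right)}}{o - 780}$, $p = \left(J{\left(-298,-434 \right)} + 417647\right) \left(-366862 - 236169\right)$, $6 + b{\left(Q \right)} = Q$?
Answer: $\frac{5329877964263435505}{152} \approx 3.5065 \cdot 10^{16}$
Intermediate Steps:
$b{\left(Q \right)} = -6 + Q$
$p = -250775868629$ ($p = \left(6 \left(-298\right) + 417647\right) \left(-366862 - 236169\right) = \left(-1788 + 417647\right) \left(-603031\right) = 415859 \left(-603031\right) = -250775868629$)
$B{\left(o \right)} = \frac{-6 + 2 o}{-780 + o}$ ($B{\left(o \right)} = \frac{o + \left(-6 + o\right)}{o - 780} = \frac{-6 + 2 o}{-780 + o}$)
$- \frac{139826}{\frac{1}{p + B{\left(172 \right)}}} = - \frac{139826}{\frac{1}{-250775868629 + \frac{2 \left(-3 + 172\right)}{-780 + 172}}} = - \frac{139826}{\frac{1}{-250775868629 + 2 \frac{1}{-608} \cdot 169}} = - \frac{139826}{\frac{1}{-250775868629 + 2 \left(- \frac{1}{608}\right) 169}} = - \frac{139826}{\frac{1}{-250775868629 - \frac{169}{304}}} = - \frac{139826}{\frac{1}{- \frac{76235864063385}{304}}} = - \frac{139826}{- \frac{304}{76235864063385}} = \left(-139826\right) \left(- \frac{76235864063385}{304}\right) = \frac{5329877964263435505}{152}$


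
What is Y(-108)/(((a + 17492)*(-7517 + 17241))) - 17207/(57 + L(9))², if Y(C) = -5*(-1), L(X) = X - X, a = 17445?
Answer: -5845689149071/1103774283612 ≈ -5.2961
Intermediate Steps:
L(X) = 0
Y(C) = 5
Y(-108)/(((a + 17492)*(-7517 + 17241))) - 17207/(57 + L(9))² = 5/(((17445 + 17492)*(-7517 + 17241))) - 17207/(57 + 0)² = 5/((34937*9724)) - 17207/(57²) = 5/339727388 - 17207/3249 = -5845689149071/1103774283612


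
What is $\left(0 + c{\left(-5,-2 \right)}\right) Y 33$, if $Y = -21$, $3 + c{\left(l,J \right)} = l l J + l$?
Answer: $40194$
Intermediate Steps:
$c{\left(l,J \right)} = -3 + l + J l^{2}$ ($c{\left(l,J \right)} = -3 + \left(l l J + l\right) = -3 + \left(l^{2} J + l\right) = -3 + \left(J l^{2} + l\right) = -3 + \left(l + J l^{2}\right) = -3 + l + J l^{2}$)
$\left(0 + c{\left(-5,-2 \right)}\right) Y 33 = \left(0 - \left(8 + 50\right)\right) \left(-21\right) 33 = \left(0 - 58\right) \left(-21\right) 33 = \left(-58\right) \left(-21\right) 33 = 1218 \cdot 33 = 40194$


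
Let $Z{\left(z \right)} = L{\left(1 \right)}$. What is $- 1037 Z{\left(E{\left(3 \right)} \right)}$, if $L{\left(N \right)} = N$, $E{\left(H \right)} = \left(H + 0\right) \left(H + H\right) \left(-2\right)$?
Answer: $-1037$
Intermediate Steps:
$E{\left(H \right)} = - 4 H^{2}$ ($E{\left(H \right)} = H 2 H \left(-2\right) = 2 H^{2} \left(-2\right) = - 4 H^{2}$)
$Z{\left(z \right)} = 1$
$- 1037 Z{\left(E{\left(3 \right)} \right)} = \left(-1037\right) 1 = -1037$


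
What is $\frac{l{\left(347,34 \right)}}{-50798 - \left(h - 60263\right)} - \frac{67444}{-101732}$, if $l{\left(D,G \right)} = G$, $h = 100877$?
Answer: $\frac{770216505}{1162440698} \approx 0.66259$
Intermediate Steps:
$\frac{l{\left(347,34 \right)}}{-50798 - \left(h - 60263\right)} - \frac{67444}{-101732} = \frac{34}{-50798 - \left(100877 - 60263\right)} - \frac{67444}{-101732} = \frac{34}{-50798 - \left(100877 - 60263\right)} - - \frac{16861}{25433} = \frac{34}{-50798 - 40614} + \frac{16861}{25433} = \frac{34}{-91412} + \frac{16861}{25433} = 34 \left(- \frac{1}{91412}\right) + \frac{16861}{25433} = - \frac{17}{45706} + \frac{16861}{25433} = \frac{770216505}{1162440698}$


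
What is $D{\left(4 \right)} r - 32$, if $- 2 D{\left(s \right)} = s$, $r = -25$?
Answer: $18$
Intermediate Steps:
$D{\left(s \right)} = - \frac{s}{2}$
$D{\left(4 \right)} r - 32 = \left(- \frac{1}{2}\right) 4 \left(-25\right) - 32 = \left(-2\right) \left(-25\right) - 32 = 50 - 32 = 18$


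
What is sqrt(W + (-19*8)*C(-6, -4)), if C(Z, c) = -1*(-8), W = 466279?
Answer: sqrt(465063) ≈ 681.96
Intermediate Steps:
C(Z, c) = 8
sqrt(W + (-19*8)*C(-6, -4)) = sqrt(466279 - 19*8*8) = sqrt(466279 - 152*8) = sqrt(466279 - 1216) = sqrt(465063)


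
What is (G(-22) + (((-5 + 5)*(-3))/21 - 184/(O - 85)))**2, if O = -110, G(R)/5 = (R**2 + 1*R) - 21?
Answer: 185036765281/38025 ≈ 4.8662e+6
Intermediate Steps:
G(R) = -105 + 5*R + 5*R**2 (G(R) = 5*((R**2 + 1*R) - 21) = 5*((R**2 + R) - 21) = 5*((R + R**2) - 21) = 5*(-21 + R + R**2) = -105 + 5*R + 5*R**2)
(G(-22) + (((-5 + 5)*(-3))/21 - 184/(O - 85)))**2 = ((-105 + 5*(-22) + 5*(-22)**2) + (((-5 + 5)*(-3))/21 - 184/(-110 - 85)))**2 = ((-105 - 110 + 5*484) + ((0*(-3))*(1/21) - 184/(-195)))**2 = ((-105 - 110 + 2420) + (0*(1/21) - 184*(-1/195)))**2 = (2205 + (0 + 184/195))**2 = (2205 + 184/195)**2 = (430159/195)**2 = 185036765281/38025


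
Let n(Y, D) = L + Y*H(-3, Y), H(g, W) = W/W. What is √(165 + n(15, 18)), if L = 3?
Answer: √183 ≈ 13.528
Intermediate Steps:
H(g, W) = 1
n(Y, D) = 3 + Y (n(Y, D) = 3 + Y*1 = 3 + Y)
√(165 + n(15, 18)) = √(165 + (3 + 15)) = √(165 + 18) = √183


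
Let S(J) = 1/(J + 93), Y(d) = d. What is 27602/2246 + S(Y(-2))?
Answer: 1257014/102193 ≈ 12.300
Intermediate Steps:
S(J) = 1/(93 + J)
27602/2246 + S(Y(-2)) = 27602/2246 + 1/(93 - 2) = 27602*(1/2246) + 1/91 = 13801/1123 + 1/91 = 1257014/102193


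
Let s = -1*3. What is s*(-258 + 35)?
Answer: 669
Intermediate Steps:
s = -3
s*(-258 + 35) = -3*(-258 + 35) = -3*(-223) = 669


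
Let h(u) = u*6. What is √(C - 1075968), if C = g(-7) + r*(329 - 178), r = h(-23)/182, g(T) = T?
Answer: 4*I*√556943569/91 ≈ 1037.3*I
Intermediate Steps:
h(u) = 6*u
r = -69/91 (r = (6*(-23))/182 = -138*1/182 = -69/91 ≈ -0.75824)
C = -11056/91 (C = -7 - 69*(329 - 178)/91 = -7 - 69/91*151 = -7 - 10419/91 = -11056/91 ≈ -121.49)
√(C - 1075968) = √(-11056/91 - 1075968) = √(-97924144/91) = 4*I*√556943569/91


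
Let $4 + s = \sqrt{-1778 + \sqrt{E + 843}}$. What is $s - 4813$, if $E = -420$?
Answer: $-4817 + i \sqrt{1778 - 3 \sqrt{47}} \approx -4817.0 + 41.922 i$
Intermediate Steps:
$s = -4 + \sqrt{-1778 + 3 \sqrt{47}}$ ($s = -4 + \sqrt{-1778 + \sqrt{-420 + 843}} = -4 + \sqrt{-1778 + \sqrt{423}} = -4 + \sqrt{-1778 + 3 \sqrt{47}} \approx -4.0 + 41.922 i$)
$s - 4813 = \left(-4 + i \sqrt{1778 - 3 \sqrt{47}}\right) - 4813 = -4817 + i \sqrt{1778 - 3 \sqrt{47}}$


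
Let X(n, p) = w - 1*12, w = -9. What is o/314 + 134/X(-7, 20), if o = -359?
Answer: -49615/6594 ≈ -7.5243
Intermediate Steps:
X(n, p) = -21 (X(n, p) = -9 - 1*12 = -9 - 12 = -21)
o/314 + 134/X(-7, 20) = -359/314 + 134/(-21) = -359*1/314 + 134*(-1/21) = -359/314 - 134/21 = -49615/6594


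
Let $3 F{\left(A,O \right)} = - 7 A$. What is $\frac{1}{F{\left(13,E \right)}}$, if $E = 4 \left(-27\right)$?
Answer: $- \frac{3}{91} \approx -0.032967$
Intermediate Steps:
$E = -108$
$F{\left(A,O \right)} = - \frac{7 A}{3}$ ($F{\left(A,O \right)} = \frac{\left(-7\right) A}{3} = - \frac{7 A}{3}$)
$\frac{1}{F{\left(13,E \right)}} = \frac{1}{\left(- \frac{7}{3}\right) 13} = \frac{1}{- \frac{91}{3}} = - \frac{3}{91}$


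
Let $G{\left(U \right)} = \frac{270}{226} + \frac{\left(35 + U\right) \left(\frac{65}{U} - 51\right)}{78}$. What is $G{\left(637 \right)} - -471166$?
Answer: $\frac{4840503111}{10283} \approx 4.7073 \cdot 10^{5}$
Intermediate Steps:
$G{\left(U \right)} = \frac{135}{113} + \frac{\left(-51 + \frac{65}{U}\right) \left(35 + U\right)}{78}$ ($G{\left(U \right)} = 270 \cdot \frac{1}{226} + \left(35 + U\right) \left(-51 + \frac{65}{U}\right) \frac{1}{78} = \frac{135}{113} + \left(-51 + \frac{65}{U}\right) \left(35 + U\right) \frac{1}{78} = \frac{135}{113} + \frac{\left(-51 + \frac{65}{U}\right) \left(35 + U\right)}{78}$)
$G{\left(637 \right)} - -471166 = \frac{257075 - 637 \left(183830 + 5763 \cdot 637\right)}{8814 \cdot 637} - -471166 = \frac{1}{8814} \cdot \frac{1}{637} \left(257075 - 637 \left(183830 + 3671031\right)\right) + 471166 = \frac{1}{8814} \cdot \frac{1}{637} \left(257075 - 637 \cdot 3854861\right) + 471166 = \frac{1}{8814} \cdot \frac{1}{637} \left(257075 - 2455546457\right) + 471166 = \frac{1}{8814} \cdot \frac{1}{637} \left(-2455289382\right) + 471166 = - \frac{4496867}{10283} + 471166 = \frac{4840503111}{10283}$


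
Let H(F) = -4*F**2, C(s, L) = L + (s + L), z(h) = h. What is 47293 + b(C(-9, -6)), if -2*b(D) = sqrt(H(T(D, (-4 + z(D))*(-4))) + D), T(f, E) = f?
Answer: 47293 - I*sqrt(1785)/2 ≈ 47293.0 - 21.125*I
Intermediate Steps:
C(s, L) = s + 2*L (C(s, L) = L + (L + s) = s + 2*L)
b(D) = -sqrt(D - 4*D**2)/2 (b(D) = -sqrt(-4*D**2 + D)/2 = -sqrt(D - 4*D**2)/2)
47293 + b(C(-9, -6)) = 47293 - I*sqrt(21)*sqrt(1 - 4*(-9 + 2*(-6)))/2 = 47293 - I*sqrt(21)*sqrt(1 - 4*(-9 - 12))/2 = 47293 - I*sqrt(1785)/2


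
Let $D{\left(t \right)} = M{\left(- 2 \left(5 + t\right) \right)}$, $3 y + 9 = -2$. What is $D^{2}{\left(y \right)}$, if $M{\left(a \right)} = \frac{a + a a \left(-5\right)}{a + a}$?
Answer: $\frac{1849}{36} \approx 51.361$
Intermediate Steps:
$y = - \frac{11}{3}$ ($y = -3 + \frac{1}{3} \left(-2\right) = -3 - \frac{2}{3} = - \frac{11}{3} \approx -3.6667$)
$M{\left(a \right)} = \frac{a - 5 a^{2}}{2 a}$ ($M{\left(a \right)} = \frac{a + a^{2} \left(-5\right)}{2 a} = \left(a - 5 a^{2}\right) \frac{1}{2 a} = \frac{a - 5 a^{2}}{2 a}$)
$D{\left(t \right)} = \frac{51}{2} + 5 t$ ($D{\left(t \right)} = \frac{1}{2} - \frac{5 \left(- 2 \left(5 + t\right)\right)}{2} = \frac{1}{2} - \frac{5 \left(-10 - 2 t\right)}{2} = \frac{1}{2} + \left(25 + 5 t\right) = \frac{51}{2} + 5 t$)
$D^{2}{\left(y \right)} = \left(\frac{51}{2} + 5 \left(- \frac{11}{3}\right)\right)^{2} = \left(\frac{51}{2} - \frac{55}{3}\right)^{2} = \left(\frac{43}{6}\right)^{2} = \frac{1849}{36}$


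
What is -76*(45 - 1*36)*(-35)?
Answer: 23940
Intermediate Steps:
-76*(45 - 1*36)*(-35) = -76*(45 - 36)*(-35) = -76*9*(-35) = -684*(-35) = 23940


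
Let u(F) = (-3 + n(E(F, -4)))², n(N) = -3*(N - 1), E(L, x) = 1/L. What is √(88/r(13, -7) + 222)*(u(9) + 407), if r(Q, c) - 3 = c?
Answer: 36640*√2/9 ≈ 5757.4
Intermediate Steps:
n(N) = 3 - 3*N (n(N) = -3*(-1 + N) = 3 - 3*N)
r(Q, c) = 3 + c
u(F) = 9/F² (u(F) = (-3 + (3 - 3/F))² = (-3/F)² = 9/F²)
√(88/r(13, -7) + 222)*(u(9) + 407) = √(88/(3 - 7) + 222)*(9/9² + 407) = √(88/(-4) + 222)*(9*(1/81) + 407) = √(88*(-¼) + 222)*(⅑ + 407) = √(-22 + 222)*(3664/9) = √200*(3664/9) = (10*√2)*(3664/9) = 36640*√2/9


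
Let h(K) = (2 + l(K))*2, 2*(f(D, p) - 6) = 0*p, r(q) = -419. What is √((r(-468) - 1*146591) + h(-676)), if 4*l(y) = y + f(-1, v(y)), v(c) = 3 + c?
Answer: I*√147341 ≈ 383.85*I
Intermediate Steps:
f(D, p) = 6 (f(D, p) = 6 + (0*p)/2 = 6 + (½)*0 = 6 + 0 = 6)
l(y) = 3/2 + y/4 (l(y) = (y + 6)/4 = (6 + y)/4 = 3/2 + y/4)
h(K) = 7 + K/2 (h(K) = (2 + (3/2 + K/4))*2 = (7/2 + K/4)*2 = 7 + K/2)
√((r(-468) - 1*146591) + h(-676)) = √((-419 - 1*146591) + (7 + (½)*(-676))) = √((-419 - 146591) + (7 - 338)) = √(-147010 - 331) = √(-147341) = I*√147341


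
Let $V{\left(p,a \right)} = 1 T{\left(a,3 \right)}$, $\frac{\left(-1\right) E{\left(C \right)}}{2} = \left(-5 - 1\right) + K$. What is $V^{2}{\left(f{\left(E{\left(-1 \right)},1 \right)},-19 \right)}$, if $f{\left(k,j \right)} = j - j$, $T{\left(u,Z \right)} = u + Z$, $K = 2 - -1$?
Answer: $256$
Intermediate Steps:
$K = 3$ ($K = 2 + 1 = 3$)
$T{\left(u,Z \right)} = Z + u$
$E{\left(C \right)} = 6$ ($E{\left(C \right)} = - 2 \left(\left(-5 - 1\right) + 3\right) = - 2 \left(-6 + 3\right) = \left(-2\right) \left(-3\right) = 6$)
$f{\left(k,j \right)} = 0$
$V{\left(p,a \right)} = 3 + a$ ($V{\left(p,a \right)} = 1 \left(3 + a\right) = 3 + a$)
$V^{2}{\left(f{\left(E{\left(-1 \right)},1 \right)},-19 \right)} = \left(3 - 19\right)^{2} = \left(-16\right)^{2} = 256$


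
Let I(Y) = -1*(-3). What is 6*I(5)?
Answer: 18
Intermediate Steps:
I(Y) = 3
6*I(5) = 6*3 = 18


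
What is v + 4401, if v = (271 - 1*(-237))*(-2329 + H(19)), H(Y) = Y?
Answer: -1169079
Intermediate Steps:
v = -1173480 (v = (271 - 1*(-237))*(-2329 + 19) = (271 + 237)*(-2310) = 508*(-2310) = -1173480)
v + 4401 = -1173480 + 4401 = -1169079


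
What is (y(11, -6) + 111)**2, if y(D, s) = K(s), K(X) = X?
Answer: 11025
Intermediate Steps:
y(D, s) = s
(y(11, -6) + 111)**2 = (-6 + 111)**2 = 105**2 = 11025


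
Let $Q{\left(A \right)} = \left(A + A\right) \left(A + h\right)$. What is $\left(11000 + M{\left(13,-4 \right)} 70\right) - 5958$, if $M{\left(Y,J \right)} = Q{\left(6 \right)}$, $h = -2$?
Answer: $8402$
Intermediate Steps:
$Q{\left(A \right)} = 2 A \left(-2 + A\right)$ ($Q{\left(A \right)} = \left(A + A\right) \left(A - 2\right) = 2 A \left(-2 + A\right)$)
$M{\left(Y,J \right)} = 48$ ($M{\left(Y,J \right)} = 2 \cdot 6 \left(-2 + 6\right) = 2 \cdot 6 \cdot 4 = 48$)
$\left(11000 + M{\left(13,-4 \right)} 70\right) - 5958 = \left(11000 + 48 \cdot 70\right) - 5958 = \left(11000 + 3360\right) - 5958 = 14360 - 5958 = 8402$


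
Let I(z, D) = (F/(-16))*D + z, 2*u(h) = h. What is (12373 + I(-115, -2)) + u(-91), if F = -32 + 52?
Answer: 12215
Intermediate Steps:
F = 20
u(h) = h/2
I(z, D) = z - 5*D/4 (I(z, D) = (20/(-16))*D + z = (20*(-1/16))*D + z = -5*D/4 + z = z - 5*D/4)
(12373 + I(-115, -2)) + u(-91) = (12373 + (-115 - 5/4*(-2))) + (½)*(-91) = (12373 + (-115 + 5/2)) - 91/2 = (12373 - 225/2) - 91/2 = 24521/2 - 91/2 = 12215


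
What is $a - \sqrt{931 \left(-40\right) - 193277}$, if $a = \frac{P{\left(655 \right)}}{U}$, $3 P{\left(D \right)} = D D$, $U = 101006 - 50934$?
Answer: $\frac{429025}{150216} - 3 i \sqrt{25613} \approx 2.8561 - 480.12 i$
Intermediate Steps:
$U = 50072$ ($U = 101006 - 50934 = 50072$)
$P{\left(D \right)} = \frac{D^{2}}{3}$ ($P{\left(D \right)} = \frac{D D}{3} = \frac{D^{2}}{3}$)
$a = \frac{429025}{150216}$ ($a = \frac{\frac{1}{3} \cdot 655^{2}}{50072} = \frac{1}{3} \cdot 429025 \cdot \frac{1}{50072} = \frac{429025}{3} \cdot \frac{1}{50072} = \frac{429025}{150216} \approx 2.8561$)
$a - \sqrt{931 \left(-40\right) - 193277} = \frac{429025}{150216} - \sqrt{931 \left(-40\right) - 193277} = \frac{429025}{150216} - \sqrt{-37240 - 193277} = \frac{429025}{150216} - \sqrt{-230517} = \frac{429025}{150216} - 3 i \sqrt{25613}$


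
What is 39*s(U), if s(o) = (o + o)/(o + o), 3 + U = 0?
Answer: 39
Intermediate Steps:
U = -3 (U = -3 + 0 = -3)
s(o) = 1 (s(o) = (2*o)/((2*o)) = (2*o)*(1/(2*o)) = 1)
39*s(U) = 39*1 = 39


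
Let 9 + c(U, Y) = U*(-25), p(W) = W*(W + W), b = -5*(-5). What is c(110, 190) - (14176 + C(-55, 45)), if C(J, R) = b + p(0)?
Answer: -16960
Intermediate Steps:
b = 25
p(W) = 2*W**2 (p(W) = W*(2*W) = 2*W**2)
C(J, R) = 25 (C(J, R) = 25 + 2*0**2 = 25 + 2*0 = 25 + 0 = 25)
c(U, Y) = -9 - 25*U (c(U, Y) = -9 + U*(-25) = -9 - 25*U)
c(110, 190) - (14176 + C(-55, 45)) = (-9 - 25*110) - (14176 + 25) = (-9 - 2750) - 1*14201 = -2759 - 14201 = -16960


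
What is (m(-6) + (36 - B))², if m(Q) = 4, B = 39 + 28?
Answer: 729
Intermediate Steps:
B = 67
(m(-6) + (36 - B))² = (4 + (36 - 1*67))² = (4 + (36 - 67))² = (4 - 31)² = (-27)² = 729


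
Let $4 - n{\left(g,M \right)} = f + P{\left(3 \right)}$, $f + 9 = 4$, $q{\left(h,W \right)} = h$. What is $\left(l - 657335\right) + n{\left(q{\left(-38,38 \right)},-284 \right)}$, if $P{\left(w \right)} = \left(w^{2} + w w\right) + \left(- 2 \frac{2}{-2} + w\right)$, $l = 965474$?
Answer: $308125$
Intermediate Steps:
$f = -5$ ($f = -9 + 4 = -5$)
$P{\left(w \right)} = 2 + w + 2 w^{2}$ ($P{\left(w \right)} = \left(w^{2} + w^{2}\right) + \left(- 2 \cdot 2 \left(- \frac{1}{2}\right) + w\right) = 2 w^{2} + \left(\left(-2\right) \left(-1\right) + w\right) = 2 w^{2} + \left(2 + w\right) = 2 + w + 2 w^{2}$)
$n{\left(g,M \right)} = -14$ ($n{\left(g,M \right)} = 4 - \left(-5 + \left(2 + 3 + 2 \cdot 3^{2}\right)\right) = 4 - \left(-5 + \left(2 + 3 + 2 \cdot 9\right)\right) = 4 - \left(-5 + \left(2 + 3 + 18\right)\right) = 4 - \left(-5 + 23\right) = 4 - 18 = -14$)
$\left(l - 657335\right) + n{\left(q{\left(-38,38 \right)},-284 \right)} = \left(965474 - 657335\right) - 14 = 308139 - 14 = 308125$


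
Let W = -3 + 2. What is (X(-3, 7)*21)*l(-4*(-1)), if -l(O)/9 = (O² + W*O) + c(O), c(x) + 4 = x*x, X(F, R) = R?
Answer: -31752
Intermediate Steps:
c(x) = -4 + x² (c(x) = -4 + x*x = -4 + x²)
W = -1
l(O) = 36 - 18*O² + 9*O (l(O) = -9*((O² - O) + (-4 + O²)) = -9*(-4 - O + 2*O²) = 36 - 18*O² + 9*O)
(X(-3, 7)*21)*l(-4*(-1)) = (7*21)*(36 - 18*(-4*(-1))² + 9*(-4*(-1))) = 147*(36 - 18*4² + 9*4) = 147*(36 - 18*16 + 36) = 147*(36 - 288 + 36) = 147*(-216) = -31752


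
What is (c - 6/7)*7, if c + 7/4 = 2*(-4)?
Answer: -297/4 ≈ -74.250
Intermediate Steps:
c = -39/4 (c = -7/4 + 2*(-4) = -7/4 - 8 = -39/4 ≈ -9.7500)
(c - 6/7)*7 = (-39/4 - 6/7)*7 = -297/28*7 = -297/4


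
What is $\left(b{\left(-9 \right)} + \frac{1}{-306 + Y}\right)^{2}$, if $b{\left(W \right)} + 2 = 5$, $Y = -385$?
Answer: $\frac{4293184}{477481} \approx 8.9913$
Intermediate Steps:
$b{\left(W \right)} = 3$ ($b{\left(W \right)} = -2 + 5 = 3$)
$\left(b{\left(-9 \right)} + \frac{1}{-306 + Y}\right)^{2} = \left(3 + \frac{1}{-306 - 385}\right)^{2} = \left(3 + \frac{1}{-691}\right)^{2} = \left(3 - \frac{1}{691}\right)^{2} = \left(\frac{2072}{691}\right)^{2} = \frac{4293184}{477481}$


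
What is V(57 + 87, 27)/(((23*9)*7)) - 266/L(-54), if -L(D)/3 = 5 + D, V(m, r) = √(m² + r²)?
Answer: -38/21 + √265/161 ≈ -1.7084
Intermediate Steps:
L(D) = -15 - 3*D (L(D) = -3*(5 + D) = -15 - 3*D)
V(57 + 87, 27)/(((23*9)*7)) - 266/L(-54) = √((57 + 87)² + 27²)/(((23*9)*7)) - 266/(-15 - 3*(-54)) = √(144² + 729)/((207*7)) - 266/(-15 + 162) = √(20736 + 729)/1449 - 266/147 = √21465*(1/1449) - 266*1/147 = (9*√265)*(1/1449) - 38/21 = √265/161 - 38/21 = -38/21 + √265/161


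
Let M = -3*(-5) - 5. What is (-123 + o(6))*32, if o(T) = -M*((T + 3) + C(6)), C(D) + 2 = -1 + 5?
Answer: -7456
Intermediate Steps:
M = 10 (M = 15 - 5 = 10)
C(D) = 2 (C(D) = -2 + (-1 + 5) = -2 + 4 = 2)
o(T) = -50 - 10*T (o(T) = -10*((T + 3) + 2) = -10*((3 + T) + 2) = -10*(5 + T) = -(50 + 10*T) = -50 - 10*T)
(-123 + o(6))*32 = (-123 + (-50 - 10*6))*32 = (-123 + (-50 - 60))*32 = (-123 - 110)*32 = -233*32 = -7456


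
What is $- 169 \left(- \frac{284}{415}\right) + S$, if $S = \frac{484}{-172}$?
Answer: $\frac{2013613}{17845} \approx 112.84$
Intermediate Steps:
$S = - \frac{121}{43}$ ($S = 484 \left(- \frac{1}{172}\right) = - \frac{121}{43} \approx -2.814$)
$- 169 \left(- \frac{284}{415}\right) + S = - 169 \left(- \frac{284}{415}\right) - \frac{121}{43} = - 169 \left(\left(-284\right) \frac{1}{415}\right) - \frac{121}{43} = \left(-169\right) \left(- \frac{284}{415}\right) - \frac{121}{43} = \frac{47996}{415} - \frac{121}{43} = \frac{2013613}{17845}$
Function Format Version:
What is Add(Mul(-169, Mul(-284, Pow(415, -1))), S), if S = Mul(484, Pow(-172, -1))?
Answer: Rational(2013613, 17845) ≈ 112.84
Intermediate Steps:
S = Rational(-121, 43) (S = Mul(484, Rational(-1, 172)) = Rational(-121, 43) ≈ -2.8140)
Add(Mul(-169, Mul(-284, Pow(415, -1))), S) = Add(Mul(-169, Mul(-284, Pow(415, -1))), Rational(-121, 43)) = Add(Mul(-169, Mul(-284, Rational(1, 415))), Rational(-121, 43)) = Add(Mul(-169, Rational(-284, 415)), Rational(-121, 43)) = Add(Rational(47996, 415), Rational(-121, 43)) = Rational(2013613, 17845)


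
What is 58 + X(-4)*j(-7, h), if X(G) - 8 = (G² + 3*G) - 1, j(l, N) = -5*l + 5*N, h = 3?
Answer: 608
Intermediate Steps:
X(G) = 7 + G² + 3*G (X(G) = 8 + ((G² + 3*G) - 1) = 8 + (-1 + G² + 3*G) = 7 + G² + 3*G)
58 + X(-4)*j(-7, h) = 58 + (7 + (-4)² + 3*(-4))*(-5*(-7) + 5*3) = 58 + (7 + 16 - 12)*(35 + 15) = 58 + 11*50 = 58 + 550 = 608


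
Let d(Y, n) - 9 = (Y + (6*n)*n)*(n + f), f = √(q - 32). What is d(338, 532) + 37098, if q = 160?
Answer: 903629531 + 13587856*√2 ≈ 9.2285e+8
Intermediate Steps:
f = 8*√2 (f = √(160 - 32) = √128 = 8*√2 ≈ 11.314)
d(Y, n) = 9 + (Y + 6*n²)*(n + 8*√2) (d(Y, n) = 9 + (Y + (6*n)*n)*(n + 8*√2) = 9 + (Y + 6*n²)*(n + 8*√2))
d(338, 532) + 37098 = (9 + 6*532³ + 338*532 + 8*338*√2 + 48*√2*532²) + 37098 = (9 + 6*150568768 + 179816 + 2704*√2 + 48*√2*283024) + 37098 = (9 + 903412608 + 179816 + 2704*√2 + 13585152*√2) + 37098 = (903592433 + 13587856*√2) + 37098 = 903629531 + 13587856*√2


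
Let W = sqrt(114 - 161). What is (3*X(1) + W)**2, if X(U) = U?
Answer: (3 + I*sqrt(47))**2 ≈ -38.0 + 41.134*I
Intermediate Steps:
W = I*sqrt(47) (W = sqrt(-47) = I*sqrt(47) ≈ 6.8557*I)
(3*X(1) + W)**2 = (3*1 + I*sqrt(47))**2 = (3 + I*sqrt(47))**2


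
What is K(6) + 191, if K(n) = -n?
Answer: 185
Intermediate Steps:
K(6) + 191 = -1*6 + 191 = -6 + 191 = 185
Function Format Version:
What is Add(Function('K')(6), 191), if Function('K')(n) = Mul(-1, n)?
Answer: 185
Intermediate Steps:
Add(Function('K')(6), 191) = Add(Mul(-1, 6), 191) = Add(-6, 191) = 185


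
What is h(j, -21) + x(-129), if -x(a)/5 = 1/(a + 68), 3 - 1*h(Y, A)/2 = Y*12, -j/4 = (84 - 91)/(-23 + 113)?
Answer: -1267/915 ≈ -1.3847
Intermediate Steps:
j = 14/45 (j = -4*(84 - 91)/(-23 + 113) = -(-28)/90 = -4*(-7/90) = 14/45 ≈ 0.31111)
h(Y, A) = 6 - 24*Y (h(Y, A) = 6 - 2*Y*12 = 6 - 24*Y)
x(a) = -5/(68 + a) (x(a) = -5/(a + 68) = -5/(68 + a))
h(j, -21) + x(-129) = (6 - 24*14/45) - 5/(68 - 129) = (6 - 112/15) - 5/(-61) = -22/15 - 5*(-1/61) = -22/15 + 5/61 = -1267/915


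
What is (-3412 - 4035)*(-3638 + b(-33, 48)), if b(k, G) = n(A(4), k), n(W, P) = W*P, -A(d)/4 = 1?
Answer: 26109182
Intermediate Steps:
A(d) = -4 (A(d) = -4*1 = -4)
n(W, P) = P*W
b(k, G) = -4*k (b(k, G) = k*(-4) = -4*k)
(-3412 - 4035)*(-3638 + b(-33, 48)) = (-3412 - 4035)*(-3638 - 4*(-33)) = -7447*(-3638 + 132) = -7447*(-3506) = 26109182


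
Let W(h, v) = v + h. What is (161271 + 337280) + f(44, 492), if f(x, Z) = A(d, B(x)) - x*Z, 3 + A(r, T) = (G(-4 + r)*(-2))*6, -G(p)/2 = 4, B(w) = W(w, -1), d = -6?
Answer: 476996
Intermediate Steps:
W(h, v) = h + v
B(w) = -1 + w (B(w) = w - 1 = -1 + w)
G(p) = -8 (G(p) = -2*4 = -8)
A(r, T) = 93 (A(r, T) = -3 - 8*(-2)*6 = -3 + 16*6 = -3 + 96 = 93)
f(x, Z) = 93 - Z*x (f(x, Z) = 93 - x*Z = 93 - Z*x)
(161271 + 337280) + f(44, 492) = (161271 + 337280) + (93 - 1*492*44) = 498551 + (93 - 21648) = 498551 - 21555 = 476996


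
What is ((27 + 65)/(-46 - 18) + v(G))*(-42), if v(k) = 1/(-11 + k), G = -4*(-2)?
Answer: 595/8 ≈ 74.375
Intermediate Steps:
G = 8
((27 + 65)/(-46 - 18) + v(G))*(-42) = ((27 + 65)/(-46 - 18) + 1/(-11 + 8))*(-42) = (92/(-64) + 1/(-3))*(-42) = (92*(-1/64) - 1/3)*(-42) = (-23/16 - 1/3)*(-42) = -85/48*(-42) = 595/8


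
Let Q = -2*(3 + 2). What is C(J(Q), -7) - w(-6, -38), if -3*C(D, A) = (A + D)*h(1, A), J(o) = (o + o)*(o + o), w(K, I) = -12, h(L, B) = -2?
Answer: 274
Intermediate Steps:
Q = -10 (Q = -2*5 = -10)
J(o) = 4*o² (J(o) = (2*o)*(2*o) = 4*o²)
C(D, A) = 2*A/3 + 2*D/3 (C(D, A) = -(A + D)*(-2)/3 = -(-2*A - 2*D)/3 = 2*A/3 + 2*D/3)
C(J(Q), -7) - w(-6, -38) = ((⅔)*(-7) + 2*(4*(-10)²)/3) - 1*(-12) = (-14/3 + 2*(4*100)/3) + 12 = (-14/3 + (⅔)*400) + 12 = (-14/3 + 800/3) + 12 = 262 + 12 = 274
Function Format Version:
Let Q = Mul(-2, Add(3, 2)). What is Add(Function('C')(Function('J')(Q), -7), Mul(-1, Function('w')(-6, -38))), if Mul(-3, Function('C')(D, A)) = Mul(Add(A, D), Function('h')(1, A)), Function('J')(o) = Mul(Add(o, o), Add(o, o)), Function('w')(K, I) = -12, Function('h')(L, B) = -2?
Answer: 274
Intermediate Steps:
Q = -10 (Q = Mul(-2, 5) = -10)
Function('J')(o) = Mul(4, Pow(o, 2)) (Function('J')(o) = Mul(Mul(2, o), Mul(2, o)) = Mul(4, Pow(o, 2)))
Function('C')(D, A) = Add(Mul(Rational(2, 3), A), Mul(Rational(2, 3), D)) (Function('C')(D, A) = Mul(Rational(-1, 3), Mul(Add(A, D), -2)) = Mul(Rational(-1, 3), Add(Mul(-2, A), Mul(-2, D))) = Add(Mul(Rational(2, 3), A), Mul(Rational(2, 3), D)))
Add(Function('C')(Function('J')(Q), -7), Mul(-1, Function('w')(-6, -38))) = Add(Add(Mul(Rational(2, 3), -7), Mul(Rational(2, 3), Mul(4, Pow(-10, 2)))), Mul(-1, -12)) = Add(Add(Rational(-14, 3), Mul(Rational(2, 3), Mul(4, 100))), 12) = Add(Add(Rational(-14, 3), Mul(Rational(2, 3), 400)), 12) = Add(Add(Rational(-14, 3), Rational(800, 3)), 12) = Add(262, 12) = 274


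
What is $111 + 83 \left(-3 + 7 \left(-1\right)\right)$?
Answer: $-719$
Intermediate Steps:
$111 + 83 \left(-3 + 7 \left(-1\right)\right) = 111 + 83 \left(-3 - 7\right) = 111 + 83 \left(-10\right) = 111 - 830 = -719$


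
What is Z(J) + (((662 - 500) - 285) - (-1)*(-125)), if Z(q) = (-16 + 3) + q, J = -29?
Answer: -290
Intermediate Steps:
Z(q) = -13 + q
Z(J) + (((662 - 500) - 285) - (-1)*(-125)) = (-13 - 29) + (((662 - 500) - 285) - (-1)*(-125)) = -42 + ((162 - 285) - 1*125) = -42 + (-123 - 125) = -42 - 248 = -290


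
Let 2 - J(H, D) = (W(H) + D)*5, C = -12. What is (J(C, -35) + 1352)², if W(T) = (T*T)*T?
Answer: 103408561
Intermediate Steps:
W(T) = T³ (W(T) = T²*T = T³)
J(H, D) = 2 - 5*D - 5*H³ (J(H, D) = 2 - (H³ + D)*5 = 2 - (D + H³)*5 = 2 - (5*D + 5*H³) = 2 + (-5*D - 5*H³) = 2 - 5*D - 5*H³)
(J(C, -35) + 1352)² = ((2 - 5*(-35) - 5*(-12)³) + 1352)² = ((2 + 175 - 5*(-1728)) + 1352)² = ((2 + 175 + 8640) + 1352)² = (8817 + 1352)² = 10169² = 103408561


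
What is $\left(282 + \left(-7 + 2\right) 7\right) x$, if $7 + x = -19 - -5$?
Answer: $-5187$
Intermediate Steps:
$x = -21$ ($x = -7 - 14 = -21$)
$\left(282 + \left(-7 + 2\right) 7\right) x = \left(282 + \left(-7 + 2\right) 7\right) \left(-21\right) = \left(282 - 35\right) \left(-21\right) = 247 \left(-21\right) = -5187$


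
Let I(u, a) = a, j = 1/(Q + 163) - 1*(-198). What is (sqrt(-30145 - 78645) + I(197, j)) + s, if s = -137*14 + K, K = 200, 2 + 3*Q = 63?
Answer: -835997/550 + I*sqrt(108790) ≈ -1520.0 + 329.83*I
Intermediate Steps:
Q = 61/3 (Q = -2/3 + (1/3)*63 = -2/3 + 21 = 61/3 ≈ 20.333)
s = -1718 (s = -137*14 + 200 = -1918 + 200 = -1718)
j = 108903/550 (j = 1/(61/3 + 163) - 1*(-198) = 1/(550/3) + 198 = 3/550 + 198 = 108903/550 ≈ 198.01)
(sqrt(-30145 - 78645) + I(197, j)) + s = (sqrt(-30145 - 78645) + 108903/550) - 1718 = (sqrt(-108790) + 108903/550) - 1718 = (I*sqrt(108790) + 108903/550) - 1718 = (108903/550 + I*sqrt(108790)) - 1718 = -835997/550 + I*sqrt(108790)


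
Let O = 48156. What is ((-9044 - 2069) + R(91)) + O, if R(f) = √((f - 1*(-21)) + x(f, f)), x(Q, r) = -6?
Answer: 37043 + √106 ≈ 37053.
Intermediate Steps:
R(f) = √(15 + f) (R(f) = √((f - 1*(-21)) - 6) = √((f + 21) - 6) = √((21 + f) - 6) = √(15 + f))
((-9044 - 2069) + R(91)) + O = ((-9044 - 2069) + √(15 + 91)) + 48156 = (-11113 + √106) + 48156 = 37043 + √106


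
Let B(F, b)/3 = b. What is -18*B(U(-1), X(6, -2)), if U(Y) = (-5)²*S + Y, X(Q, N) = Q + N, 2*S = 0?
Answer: -216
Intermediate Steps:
S = 0 (S = (½)*0 = 0)
X(Q, N) = N + Q
U(Y) = Y (U(Y) = (-5)²*0 + Y = 25*0 + Y = 0 + Y = Y)
B(F, b) = 3*b
-18*B(U(-1), X(6, -2)) = -54*(-2 + 6) = -54*4 = -18*12 = -216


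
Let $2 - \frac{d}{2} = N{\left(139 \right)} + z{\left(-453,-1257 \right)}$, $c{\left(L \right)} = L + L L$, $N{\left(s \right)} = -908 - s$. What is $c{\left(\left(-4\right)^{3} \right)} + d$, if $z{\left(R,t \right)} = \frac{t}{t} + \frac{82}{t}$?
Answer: $\frac{7703060}{1257} \approx 6128.1$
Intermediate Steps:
$c{\left(L \right)} = L + L^{2}$
$z{\left(R,t \right)} = 1 + \frac{82}{t}$
$d = \frac{2634836}{1257}$ ($d = 4 - 2 \left(\left(-908 - 139\right) + \frac{82 - 1257}{-1257}\right) = 4 - 2 \left(\left(-908 - 139\right) - - \frac{1175}{1257}\right) = 4 - 2 \left(-1047 + \frac{1175}{1257}\right) = 4 - - \frac{2629808}{1257} = 4 + \frac{2629808}{1257} = \frac{2634836}{1257} \approx 2096.1$)
$c{\left(\left(-4\right)^{3} \right)} + d = \left(-4\right)^{3} \left(1 + \left(-4\right)^{3}\right) + \frac{2634836}{1257} = - 64 \left(1 - 64\right) + \frac{2634836}{1257} = \left(-64\right) \left(-63\right) + \frac{2634836}{1257} = 4032 + \frac{2634836}{1257} = \frac{7703060}{1257}$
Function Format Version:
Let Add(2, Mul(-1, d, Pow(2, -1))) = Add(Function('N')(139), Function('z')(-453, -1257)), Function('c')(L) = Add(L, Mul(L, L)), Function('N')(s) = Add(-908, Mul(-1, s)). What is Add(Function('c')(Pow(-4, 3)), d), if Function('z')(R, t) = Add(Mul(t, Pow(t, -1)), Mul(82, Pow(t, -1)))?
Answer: Rational(7703060, 1257) ≈ 6128.1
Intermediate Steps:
Function('c')(L) = Add(L, Pow(L, 2))
Function('z')(R, t) = Add(1, Mul(82, Pow(t, -1)))
d = Rational(2634836, 1257) (d = Add(4, Mul(-2, Add(Add(-908, Mul(-1, 139)), Mul(Pow(-1257, -1), Add(82, -1257))))) = Add(4, Mul(-2, Add(Add(-908, -139), Mul(Rational(-1, 1257), -1175)))) = Add(4, Mul(-2, Add(-1047, Rational(1175, 1257)))) = Add(4, Mul(-2, Rational(-1314904, 1257))) = Add(4, Rational(2629808, 1257)) = Rational(2634836, 1257) ≈ 2096.1)
Add(Function('c')(Pow(-4, 3)), d) = Add(Mul(Pow(-4, 3), Add(1, Pow(-4, 3))), Rational(2634836, 1257)) = Add(Mul(-64, Add(1, -64)), Rational(2634836, 1257)) = Add(Mul(-64, -63), Rational(2634836, 1257)) = Add(4032, Rational(2634836, 1257)) = Rational(7703060, 1257)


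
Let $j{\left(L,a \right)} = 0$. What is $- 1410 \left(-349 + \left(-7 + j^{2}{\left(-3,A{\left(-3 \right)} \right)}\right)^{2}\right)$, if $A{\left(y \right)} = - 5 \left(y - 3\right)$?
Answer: $423000$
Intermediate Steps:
$A{\left(y \right)} = 15 - 5 y$ ($A{\left(y \right)} = - 5 \left(-3 + y\right) = 15 - 5 y$)
$- 1410 \left(-349 + \left(-7 + j^{2}{\left(-3,A{\left(-3 \right)} \right)}\right)^{2}\right) = - 1410 \left(-349 + \left(-7 + 0^{2}\right)^{2}\right) = - 1410 \left(-349 + \left(-7 + 0\right)^{2}\right) = - 1410 \left(-349 + \left(-7\right)^{2}\right) = - 1410 \left(-349 + 49\right) = \left(-1410\right) \left(-300\right) = 423000$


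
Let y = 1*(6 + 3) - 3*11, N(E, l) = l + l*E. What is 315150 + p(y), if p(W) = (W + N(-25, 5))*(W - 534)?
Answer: 395502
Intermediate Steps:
N(E, l) = l + E*l
y = -24 (y = 1*9 - 33 = 9 - 33 = -24)
p(W) = (-534 + W)*(-120 + W) (p(W) = (W + 5*(1 - 25))*(W - 534) = (W + 5*(-24))*(-534 + W) = (W - 120)*(-534 + W) = (-120 + W)*(-534 + W) = (-534 + W)*(-120 + W))
315150 + p(y) = 315150 + (64080 + (-24)² - 654*(-24)) = 315150 + (64080 + 576 + 15696) = 315150 + 80352 = 395502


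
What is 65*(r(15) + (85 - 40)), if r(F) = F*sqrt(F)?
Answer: 2925 + 975*sqrt(15) ≈ 6701.2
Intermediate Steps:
r(F) = F**(3/2)
65*(r(15) + (85 - 40)) = 65*(15**(3/2) + (85 - 40)) = 65*(15*sqrt(15) + 45) = 65*(45 + 15*sqrt(15)) = 2925 + 975*sqrt(15)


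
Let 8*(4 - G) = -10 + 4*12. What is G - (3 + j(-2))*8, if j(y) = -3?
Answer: -3/4 ≈ -0.75000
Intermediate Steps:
G = -3/4 (G = 4 - (-10 + 4*12)/8 = 4 - (-10 + 48)/8 = 4 - 1/8*38 = 4 - 19/4 = -3/4 ≈ -0.75000)
G - (3 + j(-2))*8 = -3/4 - (3 - 3)*8 = -3/4 - 0*8 = -3/4 - 1*0 = -3/4 + 0 = -3/4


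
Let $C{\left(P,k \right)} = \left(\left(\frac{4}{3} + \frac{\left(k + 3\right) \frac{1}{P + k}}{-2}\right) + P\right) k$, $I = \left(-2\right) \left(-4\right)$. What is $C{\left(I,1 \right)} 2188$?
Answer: $\frac{179416}{9} \approx 19935.0$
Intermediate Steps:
$I = 8$
$C{\left(P,k \right)} = k \left(\frac{4}{3} + P - \frac{3 + k}{2 \left(P + k\right)}\right)$ ($C{\left(P,k \right)} = \left(\left(4 \cdot \frac{1}{3} + \frac{3 + k}{P + k} \left(- \frac{1}{2}\right)\right) + P\right) k = \left(\left(\frac{4}{3} + \frac{3 + k}{P + k} \left(- \frac{1}{2}\right)\right) + P\right) k = \left(\left(\frac{4}{3} - \frac{3 + k}{2 \left(P + k\right)}\right) + P\right) k = \left(\frac{4}{3} + P - \frac{3 + k}{2 \left(P + k\right)}\right) k = k \left(\frac{4}{3} + P - \frac{3 + k}{2 \left(P + k\right)}\right)$)
$C{\left(I,1 \right)} 2188 = \frac{1}{6} \cdot 1 \frac{1}{8 + 1} \left(-9 + 5 \cdot 1 + 6 \cdot 8^{2} + 8 \cdot 8 + 6 \cdot 8 \cdot 1\right) 2188 = \frac{1}{6} \cdot 1 \cdot \frac{1}{9} \left(-9 + 5 + 6 \cdot 64 + 64 + 48\right) 2188 = \frac{1}{6} \cdot 1 \cdot \frac{1}{9} \left(-9 + 5 + 384 + 64 + 48\right) 2188 = \frac{1}{6} \cdot 1 \cdot \frac{1}{9} \cdot 492 \cdot 2188 = \frac{82}{9} \cdot 2188 = \frac{179416}{9}$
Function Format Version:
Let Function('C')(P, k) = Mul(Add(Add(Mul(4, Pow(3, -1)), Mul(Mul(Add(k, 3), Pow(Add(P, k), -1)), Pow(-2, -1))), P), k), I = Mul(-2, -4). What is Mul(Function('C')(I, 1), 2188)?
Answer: Rational(179416, 9) ≈ 19935.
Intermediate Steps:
I = 8
Function('C')(P, k) = Mul(k, Add(Rational(4, 3), P, Mul(Rational(-1, 2), Pow(Add(P, k), -1), Add(3, k)))) (Function('C')(P, k) = Mul(Add(Add(Mul(4, Rational(1, 3)), Mul(Mul(Add(3, k), Pow(Add(P, k), -1)), Rational(-1, 2))), P), k) = Mul(Add(Add(Rational(4, 3), Mul(Mul(Pow(Add(P, k), -1), Add(3, k)), Rational(-1, 2))), P), k) = Mul(Add(Add(Rational(4, 3), Mul(Rational(-1, 2), Pow(Add(P, k), -1), Add(3, k))), P), k) = Mul(Add(Rational(4, 3), P, Mul(Rational(-1, 2), Pow(Add(P, k), -1), Add(3, k))), k) = Mul(k, Add(Rational(4, 3), P, Mul(Rational(-1, 2), Pow(Add(P, k), -1), Add(3, k)))))
Mul(Function('C')(I, 1), 2188) = Mul(Mul(Rational(1, 6), 1, Pow(Add(8, 1), -1), Add(-9, Mul(5, 1), Mul(6, Pow(8, 2)), Mul(8, 8), Mul(6, 8, 1))), 2188) = Mul(Mul(Rational(1, 6), 1, Pow(9, -1), Add(-9, 5, Mul(6, 64), 64, 48)), 2188) = Mul(Mul(Rational(1, 6), 1, Rational(1, 9), Add(-9, 5, 384, 64, 48)), 2188) = Mul(Mul(Rational(1, 6), 1, Rational(1, 9), 492), 2188) = Mul(Rational(82, 9), 2188) = Rational(179416, 9)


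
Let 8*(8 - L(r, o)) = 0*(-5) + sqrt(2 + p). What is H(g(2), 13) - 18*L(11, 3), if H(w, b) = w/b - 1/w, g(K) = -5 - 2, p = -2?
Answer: -13140/91 ≈ -144.40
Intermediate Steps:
g(K) = -7
H(w, b) = -1/w + w/b
L(r, o) = 8 (L(r, o) = 8 - (0*(-5) + sqrt(2 - 2))/8 = 8 - (0 + sqrt(0))/8 = 8 - (0 + 0)/8 = 8 - 1/8*0 = 8 + 0 = 8)
H(g(2), 13) - 18*L(11, 3) = (-1/(-7) - 7/13) - 18*8 = (-1*(-1/7) - 7*1/13) - 144 = (1/7 - 7/13) - 144 = -36/91 - 144 = -13140/91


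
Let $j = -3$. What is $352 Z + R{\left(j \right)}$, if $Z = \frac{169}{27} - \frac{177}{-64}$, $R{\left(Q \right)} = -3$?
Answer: $\frac{171383}{54} \approx 3173.8$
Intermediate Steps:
$Z = \frac{15595}{1728}$ ($Z = 169 \cdot \frac{1}{27} - - \frac{177}{64} = \frac{169}{27} + \frac{177}{64} = \frac{15595}{1728} \approx 9.0249$)
$352 Z + R{\left(j \right)} = 352 \cdot \frac{15595}{1728} - 3 = \frac{171545}{54} - 3 = \frac{171383}{54}$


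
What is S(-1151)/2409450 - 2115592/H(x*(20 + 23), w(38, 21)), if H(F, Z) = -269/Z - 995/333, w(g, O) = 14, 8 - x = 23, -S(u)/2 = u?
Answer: 11882070158732957/124697470575 ≈ 95287.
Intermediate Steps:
S(u) = -2*u
x = -15 (x = 8 - 1*23 = 8 - 23 = -15)
H(F, Z) = -995/333 - 269/Z (H(F, Z) = -269/Z - 995*1/333 = -269/Z - 995/333 = -995/333 - 269/Z)
S(-1151)/2409450 - 2115592/H(x*(20 + 23), w(38, 21)) = -2*(-1151)/2409450 - 2115592/(-995/333 - 269/14) = 2302*(1/2409450) - 2115592/(-995/333 - 269*1/14) = 1151/1204725 - 2115592/(-995/333 - 269/14) = 1151/1204725 - 2115592/(-103507/4662) = 1151/1204725 - 2115592*(-4662/103507) = 1151/1204725 + 9862889904/103507 = 11882070158732957/124697470575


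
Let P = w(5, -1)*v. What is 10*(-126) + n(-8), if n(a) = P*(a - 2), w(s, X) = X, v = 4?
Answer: -1220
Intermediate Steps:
P = -4 (P = -1*4 = -4)
n(a) = 8 - 4*a (n(a) = -4*(a - 2) = -4*(-2 + a) = 8 - 4*a)
10*(-126) + n(-8) = 10*(-126) + (8 - 4*(-8)) = -1260 + (8 + 32) = -1260 + 40 = -1220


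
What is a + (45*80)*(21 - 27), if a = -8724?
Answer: -30324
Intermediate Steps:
a + (45*80)*(21 - 27) = -8724 + (45*80)*(21 - 27) = -8724 + 3600*(-6) = -8724 - 21600 = -30324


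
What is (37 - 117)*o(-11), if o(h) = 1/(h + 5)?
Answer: 40/3 ≈ 13.333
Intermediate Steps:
o(h) = 1/(5 + h)
(37 - 117)*o(-11) = (37 - 117)/(5 - 11) = -80/(-6) = -80*(-⅙) = 40/3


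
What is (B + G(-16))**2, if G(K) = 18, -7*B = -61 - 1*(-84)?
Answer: 10609/49 ≈ 216.51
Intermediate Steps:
B = -23/7 (B = -(-61 - 1*(-84))/7 = -(-61 + 84)/7 = -1/7*23 = -23/7 ≈ -3.2857)
(B + G(-16))**2 = (-23/7 + 18)**2 = (103/7)**2 = 10609/49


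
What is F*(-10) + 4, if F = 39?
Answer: -386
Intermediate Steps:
F*(-10) + 4 = 39*(-10) + 4 = -390 + 4 = -386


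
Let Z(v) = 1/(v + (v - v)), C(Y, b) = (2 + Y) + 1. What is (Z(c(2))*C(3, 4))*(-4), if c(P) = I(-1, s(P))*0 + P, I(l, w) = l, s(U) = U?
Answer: -12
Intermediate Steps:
C(Y, b) = 3 + Y
c(P) = P (c(P) = -1*0 + P = 0 + P = P)
Z(v) = 1/v (Z(v) = 1/(v + 0) = 1/v)
(Z(c(2))*C(3, 4))*(-4) = ((3 + 3)/2)*(-4) = ((1/2)*6)*(-4) = 3*(-4) = -12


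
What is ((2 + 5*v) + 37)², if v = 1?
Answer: 1936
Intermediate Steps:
((2 + 5*v) + 37)² = ((2 + 5*1) + 37)² = ((2 + 5) + 37)² = (7 + 37)² = 44² = 1936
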